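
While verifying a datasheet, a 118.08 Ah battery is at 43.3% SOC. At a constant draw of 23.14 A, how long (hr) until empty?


Step 1: remaining = SOC/100 * C_total = 43.3/100 * 118.08 = 51.129 Ah
Step 2: t = remaining / I = 51.129 / 23.14 = 2.210 hr

2.210 hr


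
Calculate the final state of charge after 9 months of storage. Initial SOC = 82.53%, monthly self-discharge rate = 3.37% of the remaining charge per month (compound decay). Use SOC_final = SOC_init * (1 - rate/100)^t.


Monthly retention factor = 1 - 3.37/100 = 0.9663
Over 9 months: factor^9 = 0.73453
SOC_final = 82.53 * 0.73453 = 60.62%

60.62%


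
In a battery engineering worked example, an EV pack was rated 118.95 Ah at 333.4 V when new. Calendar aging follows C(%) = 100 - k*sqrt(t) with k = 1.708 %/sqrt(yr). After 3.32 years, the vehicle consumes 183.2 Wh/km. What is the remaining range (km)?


Step 1: capacity retention = 100 - 1.708 * sqrt(3.32) = 100 - 1.708 * 1.8221 = 96.888%
Step 2: C_now = 118.95 * 96.888/100 = 115.25 Ah
Step 3: E_pack = V * C_now = 333.4 * 115.25 = 38424 Wh
Step 4: range = E_pack / consumption = 38424 / 183.2 = 209.7 km

209.7 km


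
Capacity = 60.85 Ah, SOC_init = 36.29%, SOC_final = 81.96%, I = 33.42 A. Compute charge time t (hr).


Step 1: dSOC = 81.96% - 36.29% = 45.67%
Step 2: delta_Ah = 60.85 * 45.67 / 100 = 27.79 Ah
Step 3: t = 27.79 / 33.42 = 0.8315 hr

0.8315 hr


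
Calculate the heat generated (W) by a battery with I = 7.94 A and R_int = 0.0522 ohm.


Q = I^2 * R = 7.94^2 * 0.0522 = 3.291 W

3.291 W


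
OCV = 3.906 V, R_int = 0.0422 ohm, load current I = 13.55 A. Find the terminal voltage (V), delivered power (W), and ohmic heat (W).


Step 1: V_terminal = OCV - I*R = 3.906 - 13.55 * 0.0422 = 3.3342 V
Step 2: P_out = V_terminal * I = 3.3342 * 13.55 = 45.18 W
Step 3: Q = I^2 * R = 13.55^2 * 0.0422 = 7.748 W

V=3.3342 V, P=45.18 W, Q=7.748 W


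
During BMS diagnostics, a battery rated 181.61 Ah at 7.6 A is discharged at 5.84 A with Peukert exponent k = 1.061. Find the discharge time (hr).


t_rated = C / I_rated = 181.61 / 7.6 = 23.896 hr
(I_rated/I)^k = (1.3014)^1.061 = 1.3225
t = t_rated * (I_rated/I)^k = 23.896 * 1.3225 = 31.60 hr

31.60 hr


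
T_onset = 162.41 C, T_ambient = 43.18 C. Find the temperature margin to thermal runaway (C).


Safety margin = 162.41 C - 43.18 C = 119.23 C

119.23 C


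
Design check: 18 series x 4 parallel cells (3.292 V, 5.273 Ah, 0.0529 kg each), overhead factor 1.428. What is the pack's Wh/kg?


Step 1: V_pack = 18 * 3.292 = 59.256 V
Step 2: C_pack = 4 * 5.273 = 21.092 Ah
Step 3: E_pack = V_pack * C_pack = 59.256 * 21.092 = 1249.8 Wh
Step 4: m_pack = 18 * 4 * 0.0529 * 1.428 = 5.439 kg
Step 5: ED = E_pack / m_pack = 1249.8 / 5.439 = 229.8 Wh/kg

229.8 Wh/kg


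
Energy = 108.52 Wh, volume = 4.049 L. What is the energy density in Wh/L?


ED = E / V = 108.52 / 4.049 = 26.80 Wh/L

26.80 Wh/L


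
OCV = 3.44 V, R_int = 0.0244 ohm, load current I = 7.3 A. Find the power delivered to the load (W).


Step 1: V_terminal = OCV - I*R = 3.44 - 7.3 * 0.0244 = 3.2619 V
Step 2: P_out = V_terminal * I = 3.2619 * 7.3 = 23.81 W

23.81 W


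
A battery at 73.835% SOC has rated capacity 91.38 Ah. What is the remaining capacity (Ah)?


remaining = SOC / 100 * total = 73.835 / 100 * 91.38 = 67.47 Ah

67.47 Ah


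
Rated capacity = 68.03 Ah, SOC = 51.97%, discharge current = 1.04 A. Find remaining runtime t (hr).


Step 1: remaining = SOC/100 * C_total = 51.97/100 * 68.03 = 35.355 Ah
Step 2: t = remaining / I = 35.355 / 1.04 = 34.00 hr

34.00 hr


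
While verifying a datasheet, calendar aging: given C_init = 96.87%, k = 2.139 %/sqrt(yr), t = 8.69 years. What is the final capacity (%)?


Step 1: sqrt(8.69 yr) = 2.9479
Step 2: drop = 2.139 * 2.9479 = 6.3056
Step 3: C_final = 96.87 - 6.3056 = 90.56%

90.56%


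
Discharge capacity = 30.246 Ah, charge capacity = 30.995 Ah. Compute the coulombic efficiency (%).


Coulombic efficiency = 30.246/30.995 * 100% = 97.58%

97.58%


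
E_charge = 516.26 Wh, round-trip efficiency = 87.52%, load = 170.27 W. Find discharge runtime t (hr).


Step 1: E_discharge = eta/100 * E_charge = 87.52/100 * 516.26 = 451.83 Wh
Step 2: t = E_discharge / P = 451.83 / 170.27 = 2.654 hr

2.654 hr


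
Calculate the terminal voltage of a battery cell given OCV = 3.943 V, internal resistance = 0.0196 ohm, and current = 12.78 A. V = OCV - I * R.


V = OCV - I*R = 3.943 - 12.78 * 0.0196 = 3.693 V

3.693 V


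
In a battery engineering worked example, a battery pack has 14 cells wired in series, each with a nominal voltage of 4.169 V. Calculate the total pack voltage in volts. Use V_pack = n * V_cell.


V_pack = n * V_cell = 14 * 4.169 = 58.366 V

58.366 V


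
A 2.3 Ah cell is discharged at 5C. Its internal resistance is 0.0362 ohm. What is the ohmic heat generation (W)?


Step 1: I = C_rate * capacity = 5 * 2.3 = 11.5 A
Step 2: Q = I^2 * R = 11.5^2 * 0.0362 = 132.25 * 0.0362 = 4.787 W

4.787 W


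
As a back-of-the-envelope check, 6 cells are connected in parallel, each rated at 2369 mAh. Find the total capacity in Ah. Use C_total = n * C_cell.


Convert: C_cell = 2369 mAh = 2.369 Ah
C_total = 6 * 2.369 = 14.214 Ah

14.214 Ah


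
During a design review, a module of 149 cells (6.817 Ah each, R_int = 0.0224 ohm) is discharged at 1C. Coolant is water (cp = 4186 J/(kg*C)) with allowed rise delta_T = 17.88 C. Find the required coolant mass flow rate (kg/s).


Step 1: I = 1 * 6.817 = 6.817 A
Step 2: Q_cell = I^2 * R = 6.817^2 * 0.0224 = 1.041 W
Step 3: Q_total = 149 * 1.041 = 155.11 W
Step 4: m_dot = Q_total / (cp * dT) = 155.11 / (4186 * 17.88) = 0.002072 kg/s

0.002072 kg/s


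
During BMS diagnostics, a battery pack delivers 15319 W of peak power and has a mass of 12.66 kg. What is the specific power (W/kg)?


SP = P / m = 15319 / 12.66 = 1210 W/kg

1210 W/kg


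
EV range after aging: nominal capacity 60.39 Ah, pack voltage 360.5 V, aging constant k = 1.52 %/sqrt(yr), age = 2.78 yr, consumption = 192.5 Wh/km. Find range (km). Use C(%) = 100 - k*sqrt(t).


Step 1: capacity retention = 100 - 1.52 * sqrt(2.78) = 100 - 1.52 * 1.6673 = 97.466%
Step 2: C_now = 60.39 * 97.466/100 = 58.86 Ah
Step 3: E_pack = V * C_now = 360.5 * 58.86 = 21219 Wh
Step 4: range = E_pack / consumption = 21219 / 192.5 = 110.2 km

110.2 km


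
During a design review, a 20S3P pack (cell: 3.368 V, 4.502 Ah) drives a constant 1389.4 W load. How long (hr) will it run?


Step 1: E_pack = Ns * V_cell * Np * C_cell = 20 * 3.368 * 3 * 4.502 = 909.76 Wh
Step 2: t = E_pack / P = 909.76 / 1389.4 = 0.6548 hr

0.6548 hr


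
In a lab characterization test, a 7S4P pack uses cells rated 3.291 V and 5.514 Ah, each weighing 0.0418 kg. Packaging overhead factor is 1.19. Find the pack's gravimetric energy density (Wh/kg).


Step 1: V_pack = 7 * 3.291 = 23.037 V
Step 2: C_pack = 4 * 5.514 = 22.056 Ah
Step 3: E_pack = V_pack * C_pack = 23.037 * 22.056 = 508.1 Wh
Step 4: m_pack = 7 * 4 * 0.0418 * 1.19 = 1.3928 kg
Step 5: ED = E_pack / m_pack = 508.1 / 1.3928 = 364.8 Wh/kg

364.8 Wh/kg


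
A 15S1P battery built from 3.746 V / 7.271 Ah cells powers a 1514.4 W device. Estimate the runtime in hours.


Step 1: E_pack = Ns * V_cell * Np * C_cell = 15 * 3.746 * 1 * 7.271 = 408.56 Wh
Step 2: t = E_pack / P = 408.56 / 1514.4 = 0.2698 hr

0.2698 hr


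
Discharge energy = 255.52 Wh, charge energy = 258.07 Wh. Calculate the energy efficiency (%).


eta_e = E_dis / E_chg * 100 = 255.52 / 258.07 * 100 = 99.01%

99.01%


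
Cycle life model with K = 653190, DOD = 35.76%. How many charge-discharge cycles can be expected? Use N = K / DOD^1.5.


Step 1: DOD^1.5 = 35.76^1.5 = 213.84
Step 2: N = 653190 / 213.84 = 3055 cycles

3055 cycles


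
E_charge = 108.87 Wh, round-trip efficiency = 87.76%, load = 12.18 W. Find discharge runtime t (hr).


Step 1: E_discharge = eta/100 * E_charge = 87.76/100 * 108.87 = 95.544 Wh
Step 2: t = E_discharge / P = 95.544 / 12.18 = 7.844 hr

7.844 hr


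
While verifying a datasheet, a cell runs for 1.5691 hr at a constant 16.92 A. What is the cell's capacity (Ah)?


C = I * t = 16.92 * 1.5691 = 26.55 Ah

26.55 Ah


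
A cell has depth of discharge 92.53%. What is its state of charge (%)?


SOC = 100 - DOD = 100 - 92.53 = 7.47%

7.47%


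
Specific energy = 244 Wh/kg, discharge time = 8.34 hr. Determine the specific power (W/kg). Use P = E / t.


P_specific = E / t = 244 / 8.34 = 29.26 W/kg

29.26 W/kg


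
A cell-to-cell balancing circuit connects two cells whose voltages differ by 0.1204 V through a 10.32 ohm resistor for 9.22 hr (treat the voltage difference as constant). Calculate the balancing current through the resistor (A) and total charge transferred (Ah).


First, Ohm's law: I_bal = 0.1204 V / 10.32 ohm = 0.011667 A
Then Q = I * t = 0.011667 A * 9.22 hr = 0.1076 Ah

I=0.011667 A, Q=0.1076 Ah


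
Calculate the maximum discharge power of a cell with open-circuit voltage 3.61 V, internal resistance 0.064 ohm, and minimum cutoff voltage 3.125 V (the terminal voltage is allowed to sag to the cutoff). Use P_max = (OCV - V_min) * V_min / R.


P_max = (OCV - V_min) * V_min / R = (3.61 - 3.125) * 3.125 / 0.064 = 0.485 * 3.125 / 0.064 = 23.68 W

23.68 W


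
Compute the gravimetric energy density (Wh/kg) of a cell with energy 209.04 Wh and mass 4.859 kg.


Specific energy = 209.04 Wh / 4.859 kg = 43.02 Wh/kg

43.02 Wh/kg


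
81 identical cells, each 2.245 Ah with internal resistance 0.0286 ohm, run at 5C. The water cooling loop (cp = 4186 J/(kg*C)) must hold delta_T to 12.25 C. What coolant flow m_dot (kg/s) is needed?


Step 1: I = 5 * 2.245 = 11.225 A
Step 2: Q_cell = I^2 * R = 11.225^2 * 0.0286 = 3.6036 W
Step 3: Q_total = 81 * 3.6036 = 291.89 W
Step 4: m_dot = Q_total / (cp * dT) = 291.89 / (4186 * 12.25) = 0.005692 kg/s

0.005692 kg/s


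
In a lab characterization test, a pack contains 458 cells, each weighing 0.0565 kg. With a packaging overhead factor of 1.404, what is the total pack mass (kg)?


m_pack = n * m_cell * overhead = 458 * 0.0565 * 1.404 = 36.33 kg

36.33 kg


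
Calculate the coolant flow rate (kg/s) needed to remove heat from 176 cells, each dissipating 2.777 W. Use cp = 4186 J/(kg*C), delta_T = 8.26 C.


Q_total = 176 * 2.777 = 488.75 W
m_dot = Q_total / (cp * dT) = 488.75 / (4186 * 8.26) = 0.01414 kg/s

0.01414 kg/s


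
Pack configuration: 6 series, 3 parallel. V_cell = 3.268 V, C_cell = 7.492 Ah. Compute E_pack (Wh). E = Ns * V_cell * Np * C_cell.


V_pack = 6 * 3.268 = 19.608 V
C_pack = 3 * 7.492 = 22.476 Ah
E = V_pack * C_pack = 19.608 * 22.476 = 440.7 Wh

440.7 Wh


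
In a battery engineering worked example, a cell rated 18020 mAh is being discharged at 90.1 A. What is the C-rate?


Convert: capacity = 18020 mAh = 18.02 Ah
C_rate = I / capacity = 90.1 / 18.02 = 5C

5C


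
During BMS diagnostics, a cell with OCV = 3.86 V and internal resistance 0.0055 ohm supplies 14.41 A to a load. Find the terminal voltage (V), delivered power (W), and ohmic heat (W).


Step 1: V_terminal = OCV - I*R = 3.86 - 14.41 * 0.0055 = 3.7807 V
Step 2: P_out = V_terminal * I = 3.7807 * 14.41 = 54.48 W
Step 3: Q = I^2 * R = 14.41^2 * 0.0055 = 1.142 W

V=3.7807 V, P=54.48 W, Q=1.142 W


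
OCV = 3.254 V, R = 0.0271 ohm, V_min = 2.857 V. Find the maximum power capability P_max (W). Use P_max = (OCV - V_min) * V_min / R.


P_max = (OCV - V_min) * V_min / R = (3.254 - 2.857) * 2.857 / 0.0271 = 0.397 * 2.857 / 0.0271 = 41.85 W

41.85 W


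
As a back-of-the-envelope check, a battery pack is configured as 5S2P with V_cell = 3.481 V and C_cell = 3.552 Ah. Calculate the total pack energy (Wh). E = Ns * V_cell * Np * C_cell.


V_pack = 5 * 3.481 = 17.405 V
C_pack = 2 * 3.552 = 7.104 Ah
E = V_pack * C_pack = 17.405 * 7.104 = 123.6 Wh

123.6 Wh


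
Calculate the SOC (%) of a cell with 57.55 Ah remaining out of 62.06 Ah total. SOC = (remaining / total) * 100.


SOC% = 57.55 / 62.06 * 100 = 92.73%

92.73%


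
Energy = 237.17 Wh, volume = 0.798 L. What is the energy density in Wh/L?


ED = E / V = 237.17 / 0.798 = 297.2 Wh/L

297.2 Wh/L


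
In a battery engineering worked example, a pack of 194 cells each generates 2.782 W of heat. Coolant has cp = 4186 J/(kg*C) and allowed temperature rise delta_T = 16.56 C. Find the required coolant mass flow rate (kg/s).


Step 1: Total heat Q = 194 * 2.782 W = 539.71 W
Step 2: denom = cp * dT = 4186 * 16.56 = 69320
Step 3: m_dot = 539.71 / 69320 = 0.007786 kg/s

0.007786 kg/s


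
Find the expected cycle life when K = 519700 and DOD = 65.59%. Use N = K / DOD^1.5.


DOD^1.5 = 531.2
N = K / DOD^1.5 = 519700 / 531.2 = 978.4

978.4 cycles


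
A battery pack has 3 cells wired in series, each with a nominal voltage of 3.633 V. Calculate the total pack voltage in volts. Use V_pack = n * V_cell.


Series voltages add: 3 * 3.633 V = 10.899 V

10.899 V


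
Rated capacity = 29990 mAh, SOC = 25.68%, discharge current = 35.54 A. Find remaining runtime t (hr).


Convert: C_total = 29990 mAh = 29.99 Ah
Step 1: remaining = SOC/100 * C_total = 25.68/100 * 29.99 = 7.7014 Ah
Step 2: t = remaining / I = 7.7014 / 35.54 = 0.2167 hr

0.2167 hr


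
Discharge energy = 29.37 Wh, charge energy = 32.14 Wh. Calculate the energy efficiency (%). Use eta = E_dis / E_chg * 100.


Round-trip efficiency = 29.37/32.14 * 100% = 91.38%

91.38%


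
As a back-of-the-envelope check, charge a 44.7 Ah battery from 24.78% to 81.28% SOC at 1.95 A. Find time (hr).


delta_Ah = 44.7 * (81.28 - 24.78) / 100 = 25.256 Ah
t = delta_Ah / I = 25.256 / 1.95 = 12.95 hr

12.95 hr


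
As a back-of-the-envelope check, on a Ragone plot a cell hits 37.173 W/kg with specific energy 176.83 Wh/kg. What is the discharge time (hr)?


t = E / P = 176.83 / 37.173 = 4.757 hr

4.757 hr


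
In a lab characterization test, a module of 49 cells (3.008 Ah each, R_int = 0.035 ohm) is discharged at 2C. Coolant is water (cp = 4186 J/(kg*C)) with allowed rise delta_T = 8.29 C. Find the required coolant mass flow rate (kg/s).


Step 1: I = 2 * 3.008 = 6.016 A
Step 2: Q_cell = I^2 * R = 6.016^2 * 0.035 = 1.2667 W
Step 3: Q_total = 49 * 1.2667 = 62.068 W
Step 4: m_dot = Q_total / (cp * dT) = 62.068 / (4186 * 8.29) = 0.001789 kg/s

0.001789 kg/s


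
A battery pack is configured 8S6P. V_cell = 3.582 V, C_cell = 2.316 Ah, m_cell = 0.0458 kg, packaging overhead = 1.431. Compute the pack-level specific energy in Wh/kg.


Step 1: V_pack = 8 * 3.582 = 28.656 V
Step 2: C_pack = 6 * 2.316 = 13.896 Ah
Step 3: E_pack = V_pack * C_pack = 28.656 * 13.896 = 398.2 Wh
Step 4: m_pack = 8 * 6 * 0.0458 * 1.431 = 3.1459 kg
Step 5: ED = E_pack / m_pack = 398.2 / 3.1459 = 126.6 Wh/kg

126.6 Wh/kg


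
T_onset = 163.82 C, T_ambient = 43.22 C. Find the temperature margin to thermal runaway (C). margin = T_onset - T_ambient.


margin = T_onset - T_ambient = 163.82 - 43.22 = 120.6 C

120.6 C


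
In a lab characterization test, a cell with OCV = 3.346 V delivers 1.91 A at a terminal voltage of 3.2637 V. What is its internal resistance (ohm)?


R = (OCV - V) / I = (3.346 - 3.2637) / 1.91 = 0.04309 ohm

0.04309 ohm


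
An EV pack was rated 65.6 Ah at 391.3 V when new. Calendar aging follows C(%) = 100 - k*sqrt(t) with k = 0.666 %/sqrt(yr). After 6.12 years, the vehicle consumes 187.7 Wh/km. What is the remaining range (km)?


Step 1: capacity retention = 100 - 0.666 * sqrt(6.12) = 100 - 0.666 * 2.4739 = 98.352%
Step 2: C_now = 65.6 * 98.352/100 = 64.519 Ah
Step 3: E_pack = V * C_now = 391.3 * 64.519 = 25246 Wh
Step 4: range = E_pack / consumption = 25246 / 187.7 = 134.5 km

134.5 km


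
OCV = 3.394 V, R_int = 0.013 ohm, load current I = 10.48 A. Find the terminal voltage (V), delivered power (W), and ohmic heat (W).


Step 1: V_terminal = OCV - I*R = 3.394 - 10.48 * 0.013 = 3.2578 V
Step 2: P_out = V_terminal * I = 3.2578 * 10.48 = 34.14 W
Step 3: Q = I^2 * R = 10.48^2 * 0.013 = 1.428 W

V=3.2578 V, P=34.14 W, Q=1.428 W


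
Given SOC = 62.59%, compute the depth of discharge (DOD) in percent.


DOD = 100 - SOC = 100 - 62.59 = 37.41%

37.41%


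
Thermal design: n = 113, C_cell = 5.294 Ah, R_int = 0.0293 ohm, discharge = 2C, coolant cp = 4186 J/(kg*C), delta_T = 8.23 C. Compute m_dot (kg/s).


Step 1: I = 2 * 5.294 = 10.588 A
Step 2: Q_cell = I^2 * R = 10.588^2 * 0.0293 = 3.2847 W
Step 3: Q_total = 113 * 3.2847 = 371.17 W
Step 4: m_dot = Q_total / (cp * dT) = 371.17 / (4186 * 8.23) = 0.01077 kg/s

0.01077 kg/s


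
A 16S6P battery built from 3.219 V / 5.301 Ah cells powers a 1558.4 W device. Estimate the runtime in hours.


Step 1: E_pack = Ns * V_cell * Np * C_cell = 16 * 3.219 * 6 * 5.301 = 1638.1 Wh
Step 2: t = E_pack / P = 1638.1 / 1558.4 = 1.051 hr

1.051 hr


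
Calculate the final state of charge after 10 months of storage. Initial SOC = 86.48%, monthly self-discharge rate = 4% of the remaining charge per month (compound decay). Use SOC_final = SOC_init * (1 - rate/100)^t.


decay = (1 - 4/100)^10 = 0.66483
SOC_final = 86.48 * 0.66483 = 57.49%

57.49%


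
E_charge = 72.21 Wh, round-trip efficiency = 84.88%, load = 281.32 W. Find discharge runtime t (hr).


Step 1: E_discharge = eta/100 * E_charge = 84.88/100 * 72.21 = 61.292 Wh
Step 2: t = E_discharge / P = 61.292 / 281.32 = 0.2179 hr

0.2179 hr


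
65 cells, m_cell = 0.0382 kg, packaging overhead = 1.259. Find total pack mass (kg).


m_pack = n * m_cell * overhead = 65 * 0.0382 * 1.259 = 3.126 kg

3.126 kg


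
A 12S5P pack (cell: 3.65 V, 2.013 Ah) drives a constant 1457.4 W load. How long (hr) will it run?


Step 1: E_pack = Ns * V_cell * Np * C_cell = 12 * 3.65 * 5 * 2.013 = 440.85 Wh
Step 2: t = E_pack / P = 440.85 / 1457.4 = 0.3025 hr

0.3025 hr


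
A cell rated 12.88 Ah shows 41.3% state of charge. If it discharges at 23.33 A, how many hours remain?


Step 1: remaining = SOC/100 * C_total = 41.3/100 * 12.88 = 5.3194 Ah
Step 2: t = remaining / I = 5.3194 / 23.33 = 0.2280 hr

0.2280 hr


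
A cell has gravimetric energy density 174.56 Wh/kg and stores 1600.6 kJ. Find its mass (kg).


Convert: E = 1600.6 kJ = 444.61 Wh
m = E / ED = 444.61 / 174.56 = 2.547 kg

2.547 kg


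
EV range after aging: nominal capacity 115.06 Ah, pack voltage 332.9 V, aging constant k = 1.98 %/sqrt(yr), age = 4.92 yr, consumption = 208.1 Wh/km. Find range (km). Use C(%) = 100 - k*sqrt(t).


Step 1: capacity retention = 100 - 1.98 * sqrt(4.92) = 100 - 1.98 * 2.2181 = 95.608%
Step 2: C_now = 115.06 * 95.608/100 = 110.01 Ah
Step 3: E_pack = V * C_now = 332.9 * 110.01 = 36622 Wh
Step 4: range = E_pack / consumption = 36622 / 208.1 = 176.0 km

176.0 km


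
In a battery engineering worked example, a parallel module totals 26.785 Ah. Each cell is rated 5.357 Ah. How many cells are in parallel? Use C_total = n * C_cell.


n = C_total / C_cell = 26.785 / 5.357 = 5

5


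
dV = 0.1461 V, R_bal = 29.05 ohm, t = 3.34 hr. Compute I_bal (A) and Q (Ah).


I_bal = dV / R = 0.1461 / 29.05 = 0.0050293 A
Q = I_bal * t = 0.0050293 * 3.34 = 0.01680 Ah

I=0.0050293 A, Q=0.01680 Ah


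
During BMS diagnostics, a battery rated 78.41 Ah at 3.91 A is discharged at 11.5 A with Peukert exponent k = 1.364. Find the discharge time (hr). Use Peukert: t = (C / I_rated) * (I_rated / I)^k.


Step 1: t_rated = C / I_rated = 78.41 / 3.91 = 20.054 hr
Step 2: ratio = 3.91 / 11.5 = 0.34
Step 3: ratio^k = 0.34^1.364 = 0.22958
Step 4: t = t_rated * ratio^k = 20.054 * 0.22958 = 4.604 hr

4.604 hr


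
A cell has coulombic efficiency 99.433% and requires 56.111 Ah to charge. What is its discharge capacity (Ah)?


Q_dis = eta/100 * Q_chg = 99.433/100 * 56.111 = 55.79 Ah

55.79 Ah


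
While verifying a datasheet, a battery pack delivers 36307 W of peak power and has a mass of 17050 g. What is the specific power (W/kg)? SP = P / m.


Convert: m = 17050 g = 17.05 kg
SP = P / m = 36307 / 17.05 = 2129 W/kg

2129 W/kg


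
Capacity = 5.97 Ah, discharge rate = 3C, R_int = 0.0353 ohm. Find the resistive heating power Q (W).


Step 1: I = C_rate * capacity = 3 * 5.97 = 17.91 A
Step 2: Q = I^2 * R = 17.91^2 * 0.0353 = 320.77 * 0.0353 = 11.32 W

11.32 W


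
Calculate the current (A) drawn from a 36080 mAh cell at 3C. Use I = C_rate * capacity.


Convert: capacity = 36080 mAh = 36.08 Ah
I = C_rate * capacity = 3 * 36.08 = 108.24 A

108.24 A


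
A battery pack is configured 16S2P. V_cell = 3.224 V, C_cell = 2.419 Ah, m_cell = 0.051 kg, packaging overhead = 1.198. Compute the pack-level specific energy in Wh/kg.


Step 1: V_pack = 16 * 3.224 = 51.584 V
Step 2: C_pack = 2 * 2.419 = 4.838 Ah
Step 3: E_pack = V_pack * C_pack = 51.584 * 4.838 = 249.56 Wh
Step 4: m_pack = 16 * 2 * 0.051 * 1.198 = 1.9551 kg
Step 5: ED = E_pack / m_pack = 249.56 / 1.9551 = 127.6 Wh/kg

127.6 Wh/kg


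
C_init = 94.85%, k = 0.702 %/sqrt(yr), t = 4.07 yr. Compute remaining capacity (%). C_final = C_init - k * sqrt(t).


sqrt(t) = sqrt(4.07) = 2.0174
C_final = 94.85 - 0.702 * 2.0174 = 93.43%

93.43%


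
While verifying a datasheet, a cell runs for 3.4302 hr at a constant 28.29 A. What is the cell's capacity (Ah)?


C = I * t = 28.29 * 3.4302 = 97.04 Ah

97.04 Ah


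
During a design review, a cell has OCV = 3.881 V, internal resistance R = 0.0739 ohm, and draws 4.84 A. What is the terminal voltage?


V = OCV - I*R = 3.881 - 4.84 * 0.0739 = 3.523 V

3.523 V


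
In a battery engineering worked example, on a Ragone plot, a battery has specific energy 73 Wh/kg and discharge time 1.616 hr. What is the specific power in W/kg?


Specific power = 73 Wh/kg / 1.616 hr = 45.17 W/kg

45.17 W/kg


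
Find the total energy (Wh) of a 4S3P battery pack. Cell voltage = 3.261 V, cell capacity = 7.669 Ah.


V_pack = 4 * 3.261 = 13.044 V
C_pack = 3 * 7.669 = 23.007 Ah
E = V_pack * C_pack = 13.044 * 23.007 = 300.1 Wh

300.1 Wh


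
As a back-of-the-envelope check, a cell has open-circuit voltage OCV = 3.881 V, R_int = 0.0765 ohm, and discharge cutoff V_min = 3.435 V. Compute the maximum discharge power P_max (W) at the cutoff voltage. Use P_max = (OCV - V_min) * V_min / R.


dV = OCV - V_min = 0.446 V (so I_max = dV / R)
P_max = dV * V_min / R = 0.446 * 3.435 / 0.0765 = 20.03 W

20.03 W


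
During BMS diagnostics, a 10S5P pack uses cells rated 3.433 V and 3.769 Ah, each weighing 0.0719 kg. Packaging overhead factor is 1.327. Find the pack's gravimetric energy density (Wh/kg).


Step 1: V_pack = 10 * 3.433 = 34.33 V
Step 2: C_pack = 5 * 3.769 = 18.845 Ah
Step 3: E_pack = V_pack * C_pack = 34.33 * 18.845 = 646.95 Wh
Step 4: m_pack = 10 * 5 * 0.0719 * 1.327 = 4.7706 kg
Step 5: ED = E_pack / m_pack = 646.95 / 4.7706 = 135.6 Wh/kg

135.6 Wh/kg


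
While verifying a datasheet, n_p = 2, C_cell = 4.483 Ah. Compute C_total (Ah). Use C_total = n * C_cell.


Parallel capacities add: 2 * 4.483 Ah = 8.966 Ah

8.966 Ah


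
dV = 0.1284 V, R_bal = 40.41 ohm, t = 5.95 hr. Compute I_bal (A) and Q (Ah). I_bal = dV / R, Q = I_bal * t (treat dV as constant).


First, Ohm's law: I_bal = 0.1284 V / 40.41 ohm = 0.0031774 A
Then Q = I * t = 0.0031774 A * 5.95 hr = 0.01891 Ah

I=0.0031774 A, Q=0.01891 Ah


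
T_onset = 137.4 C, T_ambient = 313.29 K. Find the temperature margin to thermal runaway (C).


Convert: T_ambient = 313.29 K = 40.14 C
margin = 137.4 - 40.14 = 97.26 C

97.26 C


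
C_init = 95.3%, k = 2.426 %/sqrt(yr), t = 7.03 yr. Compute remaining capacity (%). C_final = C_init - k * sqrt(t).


sqrt(t) = sqrt(7.03) = 2.6514
C_final = 95.3 - 2.426 * 2.6514 = 88.87%

88.87%


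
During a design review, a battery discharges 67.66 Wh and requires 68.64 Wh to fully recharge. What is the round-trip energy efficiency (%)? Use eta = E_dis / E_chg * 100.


eta_e = E_dis / E_chg * 100 = 67.66 / 68.64 * 100 = 98.57%

98.57%


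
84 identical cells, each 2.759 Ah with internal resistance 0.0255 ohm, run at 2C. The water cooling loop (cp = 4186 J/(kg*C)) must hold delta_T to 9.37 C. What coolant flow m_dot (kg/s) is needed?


Step 1: I = 2 * 2.759 = 5.518 A
Step 2: Q_cell = I^2 * R = 5.518^2 * 0.0255 = 0.77643 W
Step 3: Q_total = 84 * 0.77643 = 65.22 W
Step 4: m_dot = Q_total / (cp * dT) = 65.22 / (4186 * 9.37) = 0.001663 kg/s

0.001663 kg/s


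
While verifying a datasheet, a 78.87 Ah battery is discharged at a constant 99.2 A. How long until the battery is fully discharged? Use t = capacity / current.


t = capacity / current = 78.87 / 99.2 = 0.7951 hr

0.7951 hr


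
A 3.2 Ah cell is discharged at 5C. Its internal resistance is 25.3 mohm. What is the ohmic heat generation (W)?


Convert: R = 25.3 mohm = 0.0253 ohm
Step 1: I = C_rate * capacity = 5 * 3.2 = 16 A
Step 2: Q = I^2 * R = 16^2 * 0.0253 = 256 * 0.0253 = 6.477 W

6.477 W


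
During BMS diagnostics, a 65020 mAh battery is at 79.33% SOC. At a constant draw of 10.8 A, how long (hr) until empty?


Convert: C_total = 65020 mAh = 65.02 Ah
Step 1: remaining = SOC/100 * C_total = 79.33/100 * 65.02 = 51.58 Ah
Step 2: t = remaining / I = 51.58 / 10.8 = 4.776 hr

4.776 hr


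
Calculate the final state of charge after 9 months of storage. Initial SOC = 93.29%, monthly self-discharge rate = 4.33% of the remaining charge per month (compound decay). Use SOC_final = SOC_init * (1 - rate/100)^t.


Monthly retention factor = 1 - 4.33/100 = 0.9567
Over 9 months: factor^9 = 0.6714
SOC_final = 93.29 * 0.6714 = 62.63%

62.63%


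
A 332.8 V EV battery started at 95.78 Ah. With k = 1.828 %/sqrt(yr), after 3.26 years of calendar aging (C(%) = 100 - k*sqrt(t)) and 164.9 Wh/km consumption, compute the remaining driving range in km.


Step 1: capacity retention = 100 - 1.828 * sqrt(3.26) = 100 - 1.828 * 1.8055 = 96.7%
Step 2: C_now = 95.78 * 96.7/100 = 92.619 Ah
Step 3: E_pack = V * C_now = 332.8 * 92.619 = 30824 Wh
Step 4: range = E_pack / consumption = 30824 / 164.9 = 186.9 km

186.9 km


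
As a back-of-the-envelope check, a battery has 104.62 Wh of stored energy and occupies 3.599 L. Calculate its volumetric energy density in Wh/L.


Volumetric ED = 104.62 Wh / 3.599 L = 29.07 Wh/L

29.07 Wh/L


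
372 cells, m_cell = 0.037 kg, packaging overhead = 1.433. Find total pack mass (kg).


m_pack = n * m_cell * overhead = 372 * 0.037 * 1.433 = 19.72 kg

19.72 kg


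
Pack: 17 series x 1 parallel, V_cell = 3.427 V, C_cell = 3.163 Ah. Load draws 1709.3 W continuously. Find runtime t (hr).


Step 1: E_pack = Ns * V_cell * Np * C_cell = 17 * 3.427 * 1 * 3.163 = 184.27 Wh
Step 2: t = E_pack / P = 184.27 / 1709.3 = 0.1078 hr

0.1078 hr


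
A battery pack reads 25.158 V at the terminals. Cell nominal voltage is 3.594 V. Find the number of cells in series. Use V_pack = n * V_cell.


n = V_pack / V_cell = 25.158 / 3.594 = 7

7


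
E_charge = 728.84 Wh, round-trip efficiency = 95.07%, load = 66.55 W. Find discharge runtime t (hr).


Step 1: E_discharge = eta/100 * E_charge = 95.07/100 * 728.84 = 692.91 Wh
Step 2: t = E_discharge / P = 692.91 / 66.55 = 10.41 hr

10.41 hr


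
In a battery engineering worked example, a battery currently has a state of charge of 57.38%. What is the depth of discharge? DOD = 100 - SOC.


DOD = 100 - SOC = 100 - 57.38 = 42.62%

42.62%


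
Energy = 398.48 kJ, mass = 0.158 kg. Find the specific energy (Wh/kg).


Convert: E = 398.48 kJ = 110.69 Wh
ED = E / m = 110.69 / 0.158 = 700.6 Wh/kg

700.6 Wh/kg


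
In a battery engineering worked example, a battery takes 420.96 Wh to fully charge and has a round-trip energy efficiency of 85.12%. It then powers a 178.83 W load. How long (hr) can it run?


Step 1: E_discharge = eta/100 * E_charge = 85.12/100 * 420.96 = 358.32 Wh
Step 2: t = E_discharge / P = 358.32 / 178.83 = 2.004 hr

2.004 hr


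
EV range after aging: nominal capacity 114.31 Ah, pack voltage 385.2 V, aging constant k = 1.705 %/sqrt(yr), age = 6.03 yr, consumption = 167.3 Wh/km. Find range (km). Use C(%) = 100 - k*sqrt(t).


Step 1: capacity retention = 100 - 1.705 * sqrt(6.03) = 100 - 1.705 * 2.4556 = 95.813%
Step 2: C_now = 114.31 * 95.813/100 = 109.52 Ah
Step 3: E_pack = V * C_now = 385.2 * 109.52 = 42187 Wh
Step 4: range = E_pack / consumption = 42187 / 167.3 = 252.2 km

252.2 km


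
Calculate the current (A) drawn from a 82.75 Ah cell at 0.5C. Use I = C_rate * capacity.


At 0.5C: I = 0.5 * 82.75 Ah = 41.375 A

41.375 A


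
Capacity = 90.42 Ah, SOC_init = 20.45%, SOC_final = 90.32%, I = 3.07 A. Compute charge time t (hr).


delta_Ah = 90.42 * (90.32 - 20.45) / 100 = 63.176 Ah
t = delta_Ah / I = 63.176 / 3.07 = 20.58 hr

20.58 hr


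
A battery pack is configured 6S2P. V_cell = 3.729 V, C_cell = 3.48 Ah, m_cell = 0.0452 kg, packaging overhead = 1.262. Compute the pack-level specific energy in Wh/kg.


Step 1: V_pack = 6 * 3.729 = 22.374 V
Step 2: C_pack = 2 * 3.48 = 6.96 Ah
Step 3: E_pack = V_pack * C_pack = 22.374 * 6.96 = 155.72 Wh
Step 4: m_pack = 6 * 2 * 0.0452 * 1.262 = 0.68451 kg
Step 5: ED = E_pack / m_pack = 155.72 / 0.68451 = 227.5 Wh/kg

227.5 Wh/kg


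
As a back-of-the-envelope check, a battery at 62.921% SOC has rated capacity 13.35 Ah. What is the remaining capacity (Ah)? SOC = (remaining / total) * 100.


remaining = SOC / 100 * total = 62.921 / 100 * 13.35 = 8.400 Ah

8.400 Ah


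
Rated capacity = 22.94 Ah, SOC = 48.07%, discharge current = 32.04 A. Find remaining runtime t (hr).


Step 1: remaining = SOC/100 * C_total = 48.07/100 * 22.94 = 11.027 Ah
Step 2: t = remaining / I = 11.027 / 32.04 = 0.3442 hr

0.3442 hr


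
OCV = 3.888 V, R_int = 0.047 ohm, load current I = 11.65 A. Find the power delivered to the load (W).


Step 1: V_terminal = OCV - I*R = 3.888 - 11.65 * 0.047 = 3.3405 V
Step 2: P_out = V_terminal * I = 3.3405 * 11.65 = 38.92 W

38.92 W


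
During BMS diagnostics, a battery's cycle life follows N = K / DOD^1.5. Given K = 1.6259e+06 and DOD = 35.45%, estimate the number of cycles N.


Step 1: DOD^1.5 = 35.45^1.5 = 211.07
Step 2: N = 1.6259e+06 / 211.07 = 7703 cycles

7703 cycles


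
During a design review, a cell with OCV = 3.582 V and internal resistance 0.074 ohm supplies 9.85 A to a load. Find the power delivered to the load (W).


Step 1: V_terminal = OCV - I*R = 3.582 - 9.85 * 0.074 = 2.8531 V
Step 2: P_out = V_terminal * I = 2.8531 * 9.85 = 28.10 W

28.10 W


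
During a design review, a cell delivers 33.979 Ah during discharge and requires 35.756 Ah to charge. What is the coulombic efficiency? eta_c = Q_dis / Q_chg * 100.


eta_c = Q_dis / Q_chg * 100 = 33.979 / 35.756 * 100 = 95.03%

95.03%


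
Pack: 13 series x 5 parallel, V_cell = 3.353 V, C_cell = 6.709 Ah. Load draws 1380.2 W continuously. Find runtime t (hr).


Step 1: E_pack = Ns * V_cell * Np * C_cell = 13 * 3.353 * 5 * 6.709 = 1462.2 Wh
Step 2: t = E_pack / P = 1462.2 / 1380.2 = 1.059 hr

1.059 hr


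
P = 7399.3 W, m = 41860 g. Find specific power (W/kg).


Convert: m = 41860 g = 41.86 kg
SP = P / m = 7399.3 / 41.86 = 176.8 W/kg

176.8 W/kg


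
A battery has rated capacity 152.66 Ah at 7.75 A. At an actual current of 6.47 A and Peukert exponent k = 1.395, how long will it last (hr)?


Step 1: t_rated = C / I_rated = 152.66 / 7.75 = 19.698 hr
Step 2: ratio = 7.75 / 6.47 = 1.1978
Step 3: ratio^k = 1.1978^1.395 = 1.2863
Step 4: t = t_rated * ratio^k = 19.698 * 1.2863 = 25.34 hr

25.34 hr


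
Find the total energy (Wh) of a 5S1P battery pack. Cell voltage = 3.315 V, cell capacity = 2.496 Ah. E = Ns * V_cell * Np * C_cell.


V_pack = 5 * 3.315 = 16.575 V
C_pack = 1 * 2.496 = 2.496 Ah
E = V_pack * C_pack = 16.575 * 2.496 = 41.37 Wh

41.37 Wh


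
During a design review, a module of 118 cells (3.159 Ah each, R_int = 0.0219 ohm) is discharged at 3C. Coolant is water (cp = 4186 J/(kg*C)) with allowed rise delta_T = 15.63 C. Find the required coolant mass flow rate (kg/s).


Step 1: I = 3 * 3.159 = 9.477 A
Step 2: Q_cell = I^2 * R = 9.477^2 * 0.0219 = 1.9669 W
Step 3: Q_total = 118 * 1.9669 = 232.09 W
Step 4: m_dot = Q_total / (cp * dT) = 232.09 / (4186 * 15.63) = 0.003547 kg/s

0.003547 kg/s


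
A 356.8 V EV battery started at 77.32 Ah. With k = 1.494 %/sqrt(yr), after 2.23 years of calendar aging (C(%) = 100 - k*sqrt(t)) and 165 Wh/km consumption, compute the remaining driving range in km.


Step 1: capacity retention = 100 - 1.494 * sqrt(2.23) = 100 - 1.494 * 1.4933 = 97.769%
Step 2: C_now = 77.32 * 97.769/100 = 75.595 Ah
Step 3: E_pack = V * C_now = 356.8 * 75.595 = 26972 Wh
Step 4: range = E_pack / consumption = 26972 / 165 = 163.5 km

163.5 km


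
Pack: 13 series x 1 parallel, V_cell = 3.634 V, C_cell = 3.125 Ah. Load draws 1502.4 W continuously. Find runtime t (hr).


Step 1: E_pack = Ns * V_cell * Np * C_cell = 13 * 3.634 * 1 * 3.125 = 147.63 Wh
Step 2: t = E_pack / P = 147.63 / 1502.4 = 0.09826 hr

0.09826 hr


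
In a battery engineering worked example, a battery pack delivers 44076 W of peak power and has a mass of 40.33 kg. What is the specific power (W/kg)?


Specific power = 44076 W / 40.33 kg = 1093 W/kg

1093 W/kg


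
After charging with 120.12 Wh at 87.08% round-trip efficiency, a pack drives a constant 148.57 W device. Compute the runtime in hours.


Step 1: E_discharge = eta/100 * E_charge = 87.08/100 * 120.12 = 104.6 Wh
Step 2: t = E_discharge / P = 104.6 / 148.57 = 0.7040 hr

0.7040 hr


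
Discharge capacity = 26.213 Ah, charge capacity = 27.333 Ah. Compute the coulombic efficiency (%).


eta_c = Q_dis / Q_chg * 100 = 26.213 / 27.333 * 100 = 95.90%

95.90%


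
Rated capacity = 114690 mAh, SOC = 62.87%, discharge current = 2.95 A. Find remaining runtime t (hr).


Convert: C_total = 114690 mAh = 114.69 Ah
Step 1: remaining = SOC/100 * C_total = 62.87/100 * 114.69 = 72.106 Ah
Step 2: t = remaining / I = 72.106 / 2.95 = 24.44 hr

24.44 hr


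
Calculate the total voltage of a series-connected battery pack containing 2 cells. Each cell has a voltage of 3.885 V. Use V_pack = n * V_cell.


With 2 cells in series at 3.885 V each, V_pack = 7.77 V

7.77 V


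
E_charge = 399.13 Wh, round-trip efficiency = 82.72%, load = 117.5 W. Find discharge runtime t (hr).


Step 1: E_discharge = eta/100 * E_charge = 82.72/100 * 399.13 = 330.16 Wh
Step 2: t = E_discharge / P = 330.16 / 117.5 = 2.810 hr

2.810 hr


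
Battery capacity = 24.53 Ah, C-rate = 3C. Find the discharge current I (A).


I = C_rate * capacity = 3 * 24.53 = 73.59 A

73.59 A


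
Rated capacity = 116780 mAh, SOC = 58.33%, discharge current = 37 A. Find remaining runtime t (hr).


Convert: C_total = 116780 mAh = 116.78 Ah
Step 1: remaining = SOC/100 * C_total = 58.33/100 * 116.78 = 68.118 Ah
Step 2: t = remaining / I = 68.118 / 37 = 1.841 hr

1.841 hr


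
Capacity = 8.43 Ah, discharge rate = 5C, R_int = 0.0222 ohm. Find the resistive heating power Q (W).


Step 1: I = C_rate * capacity = 5 * 8.43 = 42.15 A
Step 2: Q = I^2 * R = 42.15^2 * 0.0222 = 1776.6 * 0.0222 = 39.44 W

39.44 W


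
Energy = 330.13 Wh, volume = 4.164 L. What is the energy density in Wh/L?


Volumetric ED = 330.13 Wh / 4.164 L = 79.28 Wh/L

79.28 Wh/L


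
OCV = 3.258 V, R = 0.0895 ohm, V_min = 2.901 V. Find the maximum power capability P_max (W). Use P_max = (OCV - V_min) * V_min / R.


dV = OCV - V_min = 0.357 V (so I_max = dV / R)
P_max = dV * V_min / R = 0.357 * 2.901 / 0.0895 = 11.57 W

11.57 W


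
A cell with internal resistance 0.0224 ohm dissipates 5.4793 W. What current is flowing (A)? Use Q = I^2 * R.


I = sqrt(Q / R) = sqrt(5.4793 / 0.0224) = sqrt(244.61) = 15.64 A

15.64 A


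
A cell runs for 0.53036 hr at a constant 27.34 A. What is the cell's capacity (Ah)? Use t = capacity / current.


C = I * t = 27.34 * 0.53036 = 14.50 Ah

14.50 Ah


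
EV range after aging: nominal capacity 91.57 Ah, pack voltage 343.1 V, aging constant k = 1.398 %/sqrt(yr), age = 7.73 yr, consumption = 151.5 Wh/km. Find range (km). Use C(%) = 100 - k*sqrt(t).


Step 1: capacity retention = 100 - 1.398 * sqrt(7.73) = 100 - 1.398 * 2.7803 = 96.113%
Step 2: C_now = 91.57 * 96.113/100 = 88.011 Ah
Step 3: E_pack = V * C_now = 343.1 * 88.011 = 30197 Wh
Step 4: range = E_pack / consumption = 30197 / 151.5 = 199.3 km

199.3 km


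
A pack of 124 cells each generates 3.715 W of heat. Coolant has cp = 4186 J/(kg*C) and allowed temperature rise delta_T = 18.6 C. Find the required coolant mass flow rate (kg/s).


Step 1: Total heat Q = 124 * 3.715 W = 460.66 W
Step 2: denom = cp * dT = 4186 * 18.6 = 77860
Step 3: m_dot = 460.66 / 77860 = 0.005917 kg/s

0.005917 kg/s


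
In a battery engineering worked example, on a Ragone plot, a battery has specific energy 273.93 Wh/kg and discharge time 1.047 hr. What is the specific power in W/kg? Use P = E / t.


P_specific = E / t = 273.93 / 1.047 = 261.6 W/kg

261.6 W/kg


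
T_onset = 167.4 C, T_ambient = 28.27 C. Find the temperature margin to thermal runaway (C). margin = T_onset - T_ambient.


margin = T_onset - T_ambient = 167.4 - 28.27 = 139.13 C

139.13 C


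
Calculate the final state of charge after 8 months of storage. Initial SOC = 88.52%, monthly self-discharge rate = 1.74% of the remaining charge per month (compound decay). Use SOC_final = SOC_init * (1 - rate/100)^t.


Monthly retention factor = 1 - 1.74/100 = 0.9826
Over 8 months: factor^8 = 0.86899
SOC_final = 88.52 * 0.86899 = 76.92%

76.92%


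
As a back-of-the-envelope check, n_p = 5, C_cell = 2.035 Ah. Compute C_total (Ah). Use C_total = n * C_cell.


C_total = 5 * 2.035 = 10.175 Ah

10.175 Ah


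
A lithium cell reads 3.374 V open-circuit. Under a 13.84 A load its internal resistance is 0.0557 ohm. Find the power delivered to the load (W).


Step 1: V_terminal = OCV - I*R = 3.374 - 13.84 * 0.0557 = 2.6031 V
Step 2: P_out = V_terminal * I = 2.6031 * 13.84 = 36.03 W

36.03 W


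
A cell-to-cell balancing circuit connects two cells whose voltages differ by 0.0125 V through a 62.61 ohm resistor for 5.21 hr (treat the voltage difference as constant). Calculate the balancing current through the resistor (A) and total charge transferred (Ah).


First, Ohm's law: I_bal = 0.0125 V / 62.61 ohm = 1.9965e-04 A
Then Q = I * t = 1.9965e-04 A * 5.21 hr = 0.001040 Ah

I=1.9965e-04 A, Q=0.001040 Ah


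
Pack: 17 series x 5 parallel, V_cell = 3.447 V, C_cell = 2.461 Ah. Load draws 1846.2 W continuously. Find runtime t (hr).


Step 1: E_pack = Ns * V_cell * Np * C_cell = 17 * 3.447 * 5 * 2.461 = 721.06 Wh
Step 2: t = E_pack / P = 721.06 / 1846.2 = 0.3906 hr

0.3906 hr


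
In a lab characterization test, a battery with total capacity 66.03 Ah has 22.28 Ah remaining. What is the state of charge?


SOC = (remaining / total) * 100 = (22.28 / 66.03) * 100 = 33.74%

33.74%


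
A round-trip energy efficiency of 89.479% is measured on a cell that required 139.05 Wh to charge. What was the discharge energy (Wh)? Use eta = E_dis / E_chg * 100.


E_dis = eta/100 * E_chg = 89.479/100 * 139.05 = 124.4 Wh

124.4 Wh


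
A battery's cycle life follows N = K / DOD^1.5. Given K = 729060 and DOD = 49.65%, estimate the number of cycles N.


DOD^1.5 = 349.85
N = K / DOD^1.5 = 729060 / 349.85 = 2084

2084 cycles


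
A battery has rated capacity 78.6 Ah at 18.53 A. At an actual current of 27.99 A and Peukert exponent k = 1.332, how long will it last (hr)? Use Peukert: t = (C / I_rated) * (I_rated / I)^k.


t_rated = C / I_rated = 78.6 / 18.53 = 4.2418 hr
(I_rated/I)^k = (0.66202)^1.332 = 0.5773
t = t_rated * (I_rated/I)^k = 4.2418 * 0.5773 = 2.449 hr

2.449 hr


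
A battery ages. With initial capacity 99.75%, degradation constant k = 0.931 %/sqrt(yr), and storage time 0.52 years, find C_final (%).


sqrt(t) = sqrt(0.52) = 0.72111
C_final = 99.75 - 0.931 * 0.72111 = 99.08%

99.08%


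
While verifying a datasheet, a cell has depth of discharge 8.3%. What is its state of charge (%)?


SOC = 100 - DOD = 100 - 8.3 = 91.7%

91.7%
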